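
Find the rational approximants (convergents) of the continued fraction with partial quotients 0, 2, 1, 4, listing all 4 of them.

Using the convergent recurrence p_i = a_i*p_{i-1} + p_{i-2}, q_i = a_i*q_{i-1} + q_{i-2} with p_{-2}=0, p_{-1}=1, q_{-2}=1, q_{-1}=0:
  i=0: a_0=0, p_0 = 0*1 + 0 = 0, q_0 = 0*0 + 1 = 1.
  i=1: a_1=2, p_1 = 2*0 + 1 = 1, q_1 = 2*1 + 0 = 2.
  i=2: a_2=1, p_2 = 1*1 + 0 = 1, q_2 = 1*2 + 1 = 3.
  i=3: a_3=4, p_3 = 4*1 + 1 = 5, q_3 = 4*3 + 2 = 14.

0/1, 1/2, 1/3, 5/14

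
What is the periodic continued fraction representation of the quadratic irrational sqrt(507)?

Write x_i = (sqrt(507) + m_i)/d_i with (m_0, d_0) = (0, 1). a_0 = floor(sqrt(507)) = 22, since 22^2 = 484 <= 507 < 529 = 23^2.
Iterate m_{i+1} = d_i*a_i - m_i, d_{i+1} = (507 - m_{i+1}^2)/d_i, a_{i+1} = floor((a_0 + m_{i+1})/d_{i+1}):
  m_1 = 1*22 - 0 = 22, d_1 = (507 - 22^2)/1 = 23/1 = 23, a_1 = floor((22 + 22)/23) = 1.
  m_2 = 23*1 - 22 = 1, d_2 = (507 - 1^2)/23 = 506/23 = 22, a_2 = floor((22 + 1)/22) = 1.
  m_3 = 22*1 - 1 = 21, d_3 = (507 - 21^2)/22 = 66/22 = 3, a_3 = floor((22 + 21)/3) = 14.
  m_4 = 3*14 - 21 = 21, d_4 = (507 - 21^2)/3 = 66/3 = 22, a_4 = floor((22 + 21)/22) = 1.
  m_5 = 22*1 - 21 = 1, d_5 = (507 - 1^2)/22 = 506/22 = 23, a_5 = floor((22 + 1)/23) = 1.
  m_6 = 23*1 - 1 = 22, d_6 = (507 - 22^2)/23 = 23/23 = 1, a_6 = floor((22 + 22)/1) = 44.
  m_7 = 1*44 - 22 = 22, d_7 = (507 - 22^2)/1 = 23/1 = 23: (m_7, d_7) = (m_1, d_1) = (22, 23), so from here the quotients repeat a_1, ..., a_6; the period length is 6.
Hence the expansion of sqrt(507) is a_0 = 22 followed by the repeating block 1, 1, 14, 1, 1, 44 (period 6).

[22; (1, 1, 14, 1, 1, 44)]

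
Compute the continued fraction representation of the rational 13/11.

[1; 5, 2]

Run the Euclidean algorithm on 13 and 11; the successive quotients are the partial quotients a_0, a_1, ... (each step inverts the fractional part left over by the previous one):
  13 = 1*11 + 2, so a_0 = 1.
  11 = 5*2 + 1, so a_1 = 5.
  2 = 2*1 + 0, so a_2 = 2.
The remainder reaches 0 after 3 divisions, so the expansion has 3 partial quotients, read off in order.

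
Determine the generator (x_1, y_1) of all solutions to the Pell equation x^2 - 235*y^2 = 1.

(x, y) = (46, 3)

First expand sqrt(235) as a continued fraction. With x_i = (sqrt(235) + m_i)/d_i and (m_0, d_0) = (0, 1): a_0 = floor(sqrt(235)) = 15, since 15^2 = 225 <= 235 < 256 = 16^2.
Iterate m_{i+1} = d_i*a_i - m_i, d_{i+1} = (235 - m_{i+1}^2)/d_i, a_{i+1} = floor((a_0 + m_{i+1})/d_{i+1}):
  m_1 = 1*15 - 0 = 15, d_1 = (235 - 15^2)/1 = 10/1 = 10, a_1 = floor((15 + 15)/10) = 3.
  m_2 = 10*3 - 15 = 15, d_2 = (235 - 15^2)/10 = 10/10 = 1, a_2 = floor((15 + 15)/1) = 30.
  m_3 = 1*30 - 15 = 15, d_3 = (235 - 15^2)/1 = 10/1 = 10: (m_3, d_3) = (m_1, d_1) = (15, 10), so from here the quotients repeat a_1, a_2; the period length is 2.
So sqrt(235) = [15; (3, 30)] with period length k = 2.
k is even, so the fundamental solution of x^2 - 235y^2 = 1 is (p_{k-1}, q_{k-1}) = (p_1, q_1); compute convergents through index 1.
Convergents (p_i = a_i*p_{i-1} + p_{i-2}, q_i = a_i*q_{i-1} + q_{i-2} with p_{-2}=0, p_{-1}=1, q_{-2}=1, q_{-1}=0):
  i=0: a_0=15, p_0 = 15*1 + 0 = 15, q_0 = 15*0 + 1 = 1.
  i=1: a_1=3, p_1 = 3*15 + 1 = 46, q_1 = 3*1 + 0 = 3.
Check: 46^2 - 235*3^2 = 2116 - 2115 = 1, so (x, y) = (46, 3) solves the equation, and by the theorem it is the least positive solution.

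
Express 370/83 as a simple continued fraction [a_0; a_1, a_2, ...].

Run the Euclidean algorithm on 370 and 83; the successive quotients are the partial quotients a_0, a_1, ... (each step inverts the fractional part left over by the previous one):
  370 = 4*83 + 38, so a_0 = 4.
  83 = 2*38 + 7, so a_1 = 2.
  38 = 5*7 + 3, so a_2 = 5.
  7 = 2*3 + 1, so a_3 = 2.
  3 = 3*1 + 0, so a_4 = 3.
The remainder reaches 0 after 5 divisions, so the expansion has 5 partial quotients, read off in order.

[4; 2, 5, 2, 3]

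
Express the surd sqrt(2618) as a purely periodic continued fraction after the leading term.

Write x_i = (sqrt(2618) + m_i)/d_i with (m_0, d_0) = (0, 1). a_0 = floor(sqrt(2618)) = 51, since 51^2 = 2601 <= 2618 < 2704 = 52^2.
Iterate m_{i+1} = d_i*a_i - m_i, d_{i+1} = (2618 - m_{i+1}^2)/d_i, a_{i+1} = floor((a_0 + m_{i+1})/d_{i+1}):
  m_1 = 1*51 - 0 = 51, d_1 = (2618 - 51^2)/1 = 17/1 = 17, a_1 = floor((51 + 51)/17) = 6.
  m_2 = 17*6 - 51 = 51, d_2 = (2618 - 51^2)/17 = 17/17 = 1, a_2 = floor((51 + 51)/1) = 102.
  m_3 = 1*102 - 51 = 51, d_3 = (2618 - 51^2)/1 = 17/1 = 17: (m_3, d_3) = (m_1, d_1) = (51, 17), so from here the quotients repeat a_1, a_2; the period length is 2.
Hence the expansion of sqrt(2618) is a_0 = 51 followed by the repeating block 6, 102 (period 2).

[51; (6, 102)]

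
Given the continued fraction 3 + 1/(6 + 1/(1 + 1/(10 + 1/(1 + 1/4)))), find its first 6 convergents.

Using the convergent recurrence p_i = a_i*p_{i-1} + p_{i-2}, q_i = a_i*q_{i-1} + q_{i-2} with p_{-2}=0, p_{-1}=1, q_{-2}=1, q_{-1}=0:
  i=0: a_0=3, p_0 = 3*1 + 0 = 3, q_0 = 3*0 + 1 = 1.
  i=1: a_1=6, p_1 = 6*3 + 1 = 19, q_1 = 6*1 + 0 = 6.
  i=2: a_2=1, p_2 = 1*19 + 3 = 22, q_2 = 1*6 + 1 = 7.
  i=3: a_3=10, p_3 = 10*22 + 19 = 239, q_3 = 10*7 + 6 = 76.
  i=4: a_4=1, p_4 = 1*239 + 22 = 261, q_4 = 1*76 + 7 = 83.
  i=5: a_5=4, p_5 = 4*261 + 239 = 1283, q_5 = 4*83 + 76 = 408.

3/1, 19/6, 22/7, 239/76, 261/83, 1283/408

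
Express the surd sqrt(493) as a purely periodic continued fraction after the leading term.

[22; (4, 1, 10, 3, 3, 10, 1, 4, 44)]

Write x_i = (sqrt(493) + m_i)/d_i with (m_0, d_0) = (0, 1). a_0 = floor(sqrt(493)) = 22, since 22^2 = 484 <= 493 < 529 = 23^2.
Iterate m_{i+1} = d_i*a_i - m_i, d_{i+1} = (493 - m_{i+1}^2)/d_i, a_{i+1} = floor((a_0 + m_{i+1})/d_{i+1}):
  m_1 = 1*22 - 0 = 22, d_1 = (493 - 22^2)/1 = 9/1 = 9, a_1 = floor((22 + 22)/9) = 4.
  m_2 = 9*4 - 22 = 14, d_2 = (493 - 14^2)/9 = 297/9 = 33, a_2 = floor((22 + 14)/33) = 1.
  m_3 = 33*1 - 14 = 19, d_3 = (493 - 19^2)/33 = 132/33 = 4, a_3 = floor((22 + 19)/4) = 10.
  m_4 = 4*10 - 19 = 21, d_4 = (493 - 21^2)/4 = 52/4 = 13, a_4 = floor((22 + 21)/13) = 3.
  m_5 = 13*3 - 21 = 18, d_5 = (493 - 18^2)/13 = 169/13 = 13, a_5 = floor((22 + 18)/13) = 3.
  m_6 = 13*3 - 18 = 21, d_6 = (493 - 21^2)/13 = 52/13 = 4, a_6 = floor((22 + 21)/4) = 10.
  m_7 = 4*10 - 21 = 19, d_7 = (493 - 19^2)/4 = 132/4 = 33, a_7 = floor((22 + 19)/33) = 1.
  m_8 = 33*1 - 19 = 14, d_8 = (493 - 14^2)/33 = 297/33 = 9, a_8 = floor((22 + 14)/9) = 4.
  m_9 = 9*4 - 14 = 22, d_9 = (493 - 22^2)/9 = 9/9 = 1, a_9 = floor((22 + 22)/1) = 44.
  m_10 = 1*44 - 22 = 22, d_10 = (493 - 22^2)/1 = 9/1 = 9: (m_10, d_10) = (m_1, d_1) = (22, 9), so from here the quotients repeat a_1, ..., a_9; the period length is 9.
Hence the expansion of sqrt(493) is a_0 = 22 followed by the repeating block 4, 1, 10, 3, 3, 10, 1, 4, 44 (period 9).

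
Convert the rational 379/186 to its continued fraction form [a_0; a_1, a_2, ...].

Run the Euclidean algorithm on 379 and 186; the successive quotients are the partial quotients a_0, a_1, ... (each step inverts the fractional part left over by the previous one):
  379 = 2*186 + 7, so a_0 = 2.
  186 = 26*7 + 4, so a_1 = 26.
  7 = 1*4 + 3, so a_2 = 1.
  4 = 1*3 + 1, so a_3 = 1.
  3 = 3*1 + 0, so a_4 = 3.
The remainder reaches 0 after 5 divisions, so the expansion has 5 partial quotients, read off in order.

[2; 26, 1, 1, 3]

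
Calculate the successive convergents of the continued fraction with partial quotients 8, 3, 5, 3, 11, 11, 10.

8/1, 25/3, 133/16, 424/51, 4797/577, 53191/6398, 536707/64557

Using the convergent recurrence p_i = a_i*p_{i-1} + p_{i-2}, q_i = a_i*q_{i-1} + q_{i-2} with p_{-2}=0, p_{-1}=1, q_{-2}=1, q_{-1}=0:
  i=0: a_0=8, p_0 = 8*1 + 0 = 8, q_0 = 8*0 + 1 = 1.
  i=1: a_1=3, p_1 = 3*8 + 1 = 25, q_1 = 3*1 + 0 = 3.
  i=2: a_2=5, p_2 = 5*25 + 8 = 133, q_2 = 5*3 + 1 = 16.
  i=3: a_3=3, p_3 = 3*133 + 25 = 424, q_3 = 3*16 + 3 = 51.
  i=4: a_4=11, p_4 = 11*424 + 133 = 4797, q_4 = 11*51 + 16 = 577.
  i=5: a_5=11, p_5 = 11*4797 + 424 = 53191, q_5 = 11*577 + 51 = 6398.
  i=6: a_6=10, p_6 = 10*53191 + 4797 = 536707, q_6 = 10*6398 + 577 = 64557.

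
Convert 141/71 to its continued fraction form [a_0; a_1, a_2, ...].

[1; 1, 70]

Run the Euclidean algorithm on 141 and 71; the successive quotients are the partial quotients a_0, a_1, ... (each step inverts the fractional part left over by the previous one):
  141 = 1*71 + 70, so a_0 = 1.
  71 = 1*70 + 1, so a_1 = 1.
  70 = 70*1 + 0, so a_2 = 70.
The remainder reaches 0 after 3 divisions, so the expansion has 3 partial quotients, read off in order.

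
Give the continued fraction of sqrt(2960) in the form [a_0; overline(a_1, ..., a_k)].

Write x_i = (sqrt(2960) + m_i)/d_i with (m_0, d_0) = (0, 1). a_0 = floor(sqrt(2960)) = 54, since 54^2 = 2916 <= 2960 < 3025 = 55^2.
Iterate m_{i+1} = d_i*a_i - m_i, d_{i+1} = (2960 - m_{i+1}^2)/d_i, a_{i+1} = floor((a_0 + m_{i+1})/d_{i+1}):
  m_1 = 1*54 - 0 = 54, d_1 = (2960 - 54^2)/1 = 44/1 = 44, a_1 = floor((54 + 54)/44) = 2.
  m_2 = 44*2 - 54 = 34, d_2 = (2960 - 34^2)/44 = 1804/44 = 41, a_2 = floor((54 + 34)/41) = 2.
  m_3 = 41*2 - 34 = 48, d_3 = (2960 - 48^2)/41 = 656/41 = 16, a_3 = floor((54 + 48)/16) = 6.
  m_4 = 16*6 - 48 = 48, d_4 = (2960 - 48^2)/16 = 656/16 = 41, a_4 = floor((54 + 48)/41) = 2.
  m_5 = 41*2 - 48 = 34, d_5 = (2960 - 34^2)/41 = 1804/41 = 44, a_5 = floor((54 + 34)/44) = 2.
  m_6 = 44*2 - 34 = 54, d_6 = (2960 - 54^2)/44 = 44/44 = 1, a_6 = floor((54 + 54)/1) = 108.
  m_7 = 1*108 - 54 = 54, d_7 = (2960 - 54^2)/1 = 44/1 = 44: (m_7, d_7) = (m_1, d_1) = (54, 44), so from here the quotients repeat a_1, ..., a_6; the period length is 6.
Hence the expansion of sqrt(2960) is a_0 = 54 followed by the repeating block 2, 2, 6, 2, 2, 108 (period 6).

[54; overline(2, 2, 6, 2, 2, 108)]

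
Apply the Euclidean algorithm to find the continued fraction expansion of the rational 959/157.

[6; 9, 4, 4]

Run the Euclidean algorithm on 959 and 157; the successive quotients are the partial quotients a_0, a_1, ... (each step inverts the fractional part left over by the previous one):
  959 = 6*157 + 17, so a_0 = 6.
  157 = 9*17 + 4, so a_1 = 9.
  17 = 4*4 + 1, so a_2 = 4.
  4 = 4*1 + 0, so a_3 = 4.
The remainder reaches 0 after 4 divisions, so the expansion has 4 partial quotients, read off in order.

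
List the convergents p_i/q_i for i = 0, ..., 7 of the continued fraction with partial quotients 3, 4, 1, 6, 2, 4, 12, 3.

3/1, 13/4, 16/5, 109/34, 234/73, 1045/326, 12774/3985, 39367/12281

Using the convergent recurrence p_i = a_i*p_{i-1} + p_{i-2}, q_i = a_i*q_{i-1} + q_{i-2} with p_{-2}=0, p_{-1}=1, q_{-2}=1, q_{-1}=0:
  i=0: a_0=3, p_0 = 3*1 + 0 = 3, q_0 = 3*0 + 1 = 1.
  i=1: a_1=4, p_1 = 4*3 + 1 = 13, q_1 = 4*1 + 0 = 4.
  i=2: a_2=1, p_2 = 1*13 + 3 = 16, q_2 = 1*4 + 1 = 5.
  i=3: a_3=6, p_3 = 6*16 + 13 = 109, q_3 = 6*5 + 4 = 34.
  i=4: a_4=2, p_4 = 2*109 + 16 = 234, q_4 = 2*34 + 5 = 73.
  i=5: a_5=4, p_5 = 4*234 + 109 = 1045, q_5 = 4*73 + 34 = 326.
  i=6: a_6=12, p_6 = 12*1045 + 234 = 12774, q_6 = 12*326 + 73 = 3985.
  i=7: a_7=3, p_7 = 3*12774 + 1045 = 39367, q_7 = 3*3985 + 326 = 12281.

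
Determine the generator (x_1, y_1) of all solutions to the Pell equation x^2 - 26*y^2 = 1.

First expand sqrt(26) as a continued fraction. With x_i = (sqrt(26) + m_i)/d_i and (m_0, d_0) = (0, 1): a_0 = floor(sqrt(26)) = 5, since 5^2 = 25 <= 26 < 36 = 6^2.
Iterate m_{i+1} = d_i*a_i - m_i, d_{i+1} = (26 - m_{i+1}^2)/d_i, a_{i+1} = floor((a_0 + m_{i+1})/d_{i+1}):
  m_1 = 1*5 - 0 = 5, d_1 = (26 - 5^2)/1 = 1/1 = 1, a_1 = floor((5 + 5)/1) = 10.
  m_2 = 1*10 - 5 = 5, d_2 = (26 - 5^2)/1 = 1/1 = 1: (m_2, d_2) = (m_1, d_1) = (5, 1), so from here the quotient a_1 repeats; the period length is 1.
So sqrt(26) = [5; (10)] with period length k = 1.
k is odd, so (p_{k-1}, q_{k-1}) only solves x^2 - 26y^2 = -1 and the fundamental solution of x^2 - 26y^2 = 1 is (p_{2k-1}, q_{2k-1}) = (p_1, q_1); compute convergents through index 1, running through the period twice.
Convergents (p_i = a_i*p_{i-1} + p_{i-2}, q_i = a_i*q_{i-1} + q_{i-2} with p_{-2}=0, p_{-1}=1, q_{-2}=1, q_{-1}=0):
  i=0: a_0=5, p_0 = 5*1 + 0 = 5, q_0 = 5*0 + 1 = 1.
  i=1: a_1=10, p_1 = 10*5 + 1 = 51, q_1 = 10*1 + 0 = 10.
Indeed p_0^2 - 26*q_0^2 = 25 - 26 = -1, not +1.
Check: 51^2 - 26*10^2 = 2601 - 2600 = 1, so (x, y) = (51, 10) solves the equation, and by the theorem it is the least positive solution.

(x, y) = (51, 10)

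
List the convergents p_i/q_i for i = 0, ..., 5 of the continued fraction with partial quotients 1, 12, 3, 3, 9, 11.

1/1, 13/12, 40/37, 133/123, 1237/1144, 13740/12707

Using the convergent recurrence p_i = a_i*p_{i-1} + p_{i-2}, q_i = a_i*q_{i-1} + q_{i-2} with p_{-2}=0, p_{-1}=1, q_{-2}=1, q_{-1}=0:
  i=0: a_0=1, p_0 = 1*1 + 0 = 1, q_0 = 1*0 + 1 = 1.
  i=1: a_1=12, p_1 = 12*1 + 1 = 13, q_1 = 12*1 + 0 = 12.
  i=2: a_2=3, p_2 = 3*13 + 1 = 40, q_2 = 3*12 + 1 = 37.
  i=3: a_3=3, p_3 = 3*40 + 13 = 133, q_3 = 3*37 + 12 = 123.
  i=4: a_4=9, p_4 = 9*133 + 40 = 1237, q_4 = 9*123 + 37 = 1144.
  i=5: a_5=11, p_5 = 11*1237 + 133 = 13740, q_5 = 11*1144 + 123 = 12707.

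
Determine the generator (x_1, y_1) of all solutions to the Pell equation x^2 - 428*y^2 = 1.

(x, y) = (1850887, 89466)

First expand sqrt(428) as a continued fraction. With x_i = (sqrt(428) + m_i)/d_i and (m_0, d_0) = (0, 1): a_0 = floor(sqrt(428)) = 20, since 20^2 = 400 <= 428 < 441 = 21^2.
Iterate m_{i+1} = d_i*a_i - m_i, d_{i+1} = (428 - m_{i+1}^2)/d_i, a_{i+1} = floor((a_0 + m_{i+1})/d_{i+1}):
  m_1 = 1*20 - 0 = 20, d_1 = (428 - 20^2)/1 = 28/1 = 28, a_1 = floor((20 + 20)/28) = 1.
  m_2 = 28*1 - 20 = 8, d_2 = (428 - 8^2)/28 = 364/28 = 13, a_2 = floor((20 + 8)/13) = 2.
  m_3 = 13*2 - 8 = 18, d_3 = (428 - 18^2)/13 = 104/13 = 8, a_3 = floor((20 + 18)/8) = 4.
  m_4 = 8*4 - 18 = 14, d_4 = (428 - 14^2)/8 = 232/8 = 29, a_4 = floor((20 + 14)/29) = 1.
  m_5 = 29*1 - 14 = 15, d_5 = (428 - 15^2)/29 = 203/29 = 7, a_5 = floor((20 + 15)/7) = 5.
  m_6 = 7*5 - 15 = 20, d_6 = (428 - 20^2)/7 = 28/7 = 4, a_6 = floor((20 + 20)/4) = 10.
  m_7 = 4*10 - 20 = 20, d_7 = (428 - 20^2)/4 = 28/4 = 7, a_7 = floor((20 + 20)/7) = 5.
  m_8 = 7*5 - 20 = 15, d_8 = (428 - 15^2)/7 = 203/7 = 29, a_8 = floor((20 + 15)/29) = 1.
  m_9 = 29*1 - 15 = 14, d_9 = (428 - 14^2)/29 = 232/29 = 8, a_9 = floor((20 + 14)/8) = 4.
  m_10 = 8*4 - 14 = 18, d_10 = (428 - 18^2)/8 = 104/8 = 13, a_10 = floor((20 + 18)/13) = 2.
  m_11 = 13*2 - 18 = 8, d_11 = (428 - 8^2)/13 = 364/13 = 28, a_11 = floor((20 + 8)/28) = 1.
  m_12 = 28*1 - 8 = 20, d_12 = (428 - 20^2)/28 = 28/28 = 1, a_12 = floor((20 + 20)/1) = 40.
  m_13 = 1*40 - 20 = 20, d_13 = (428 - 20^2)/1 = 28/1 = 28: (m_13, d_13) = (m_1, d_1) = (20, 28), so from here the quotients repeat a_1, ..., a_12; the period length is 12.
So sqrt(428) = [20; (1, 2, 4, 1, 5, 10, 5, 1, 4, 2, 1, 40)] with period length k = 12.
k is even, so the fundamental solution of x^2 - 428y^2 = 1 is (p_{k-1}, q_{k-1}) = (p_11, q_11); compute convergents through index 11.
Convergents (p_i = a_i*p_{i-1} + p_{i-2}, q_i = a_i*q_{i-1} + q_{i-2} with p_{-2}=0, p_{-1}=1, q_{-2}=1, q_{-1}=0):
  i=0: a_0=20, p_0 = 20*1 + 0 = 20, q_0 = 20*0 + 1 = 1.
  i=1: a_1=1, p_1 = 1*20 + 1 = 21, q_1 = 1*1 + 0 = 1.
  i=2: a_2=2, p_2 = 2*21 + 20 = 62, q_2 = 2*1 + 1 = 3.
  i=3: a_3=4, p_3 = 4*62 + 21 = 269, q_3 = 4*3 + 1 = 13.
  i=4: a_4=1, p_4 = 1*269 + 62 = 331, q_4 = 1*13 + 3 = 16.
  i=5: a_5=5, p_5 = 5*331 + 269 = 1924, q_5 = 5*16 + 13 = 93.
  i=6: a_6=10, p_6 = 10*1924 + 331 = 19571, q_6 = 10*93 + 16 = 946.
  i=7: a_7=5, p_7 = 5*19571 + 1924 = 99779, q_7 = 5*946 + 93 = 4823.
  i=8: a_8=1, p_8 = 1*99779 + 19571 = 119350, q_8 = 1*4823 + 946 = 5769.
  i=9: a_9=4, p_9 = 4*119350 + 99779 = 577179, q_9 = 4*5769 + 4823 = 27899.
  i=10: a_10=2, p_10 = 2*577179 + 119350 = 1273708, q_10 = 2*27899 + 5769 = 61567.
  i=11: a_11=1, p_11 = 1*1273708 + 577179 = 1850887, q_11 = 1*61567 + 27899 = 89466.
Check: 1850887^2 - 428*89466^2 = 3425782686769 - 3425782686768 = 1, so (x, y) = (1850887, 89466) solves the equation, and by the theorem it is the least positive solution.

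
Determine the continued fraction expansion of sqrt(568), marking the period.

Write x_i = (sqrt(568) + m_i)/d_i with (m_0, d_0) = (0, 1). a_0 = floor(sqrt(568)) = 23, since 23^2 = 529 <= 568 < 576 = 24^2.
Iterate m_{i+1} = d_i*a_i - m_i, d_{i+1} = (568 - m_{i+1}^2)/d_i, a_{i+1} = floor((a_0 + m_{i+1})/d_{i+1}):
  m_1 = 1*23 - 0 = 23, d_1 = (568 - 23^2)/1 = 39/1 = 39, a_1 = floor((23 + 23)/39) = 1.
  m_2 = 39*1 - 23 = 16, d_2 = (568 - 16^2)/39 = 312/39 = 8, a_2 = floor((23 + 16)/8) = 4.
  m_3 = 8*4 - 16 = 16, d_3 = (568 - 16^2)/8 = 312/8 = 39, a_3 = floor((23 + 16)/39) = 1.
  m_4 = 39*1 - 16 = 23, d_4 = (568 - 23^2)/39 = 39/39 = 1, a_4 = floor((23 + 23)/1) = 46.
  m_5 = 1*46 - 23 = 23, d_5 = (568 - 23^2)/1 = 39/1 = 39: (m_5, d_5) = (m_1, d_1) = (23, 39), so from here the quotients repeat a_1, ..., a_4; the period length is 4.
Hence the expansion of sqrt(568) is a_0 = 23 followed by the repeating block 1, 4, 1, 46 (period 4).

[23; (1, 4, 1, 46)]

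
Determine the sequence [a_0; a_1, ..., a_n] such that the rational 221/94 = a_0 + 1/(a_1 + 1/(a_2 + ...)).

[2; 2, 1, 5, 1, 1, 2]

Run the Euclidean algorithm on 221 and 94; the successive quotients are the partial quotients a_0, a_1, ... (each step inverts the fractional part left over by the previous one):
  221 = 2*94 + 33, so a_0 = 2.
  94 = 2*33 + 28, so a_1 = 2.
  33 = 1*28 + 5, so a_2 = 1.
  28 = 5*5 + 3, so a_3 = 5.
  5 = 1*3 + 2, so a_4 = 1.
  3 = 1*2 + 1, so a_5 = 1.
  2 = 2*1 + 0, so a_6 = 2.
The remainder reaches 0 after 7 divisions, so the expansion has 7 partial quotients, read off in order.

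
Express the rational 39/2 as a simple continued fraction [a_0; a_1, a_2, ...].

[19; 2]

Run the Euclidean algorithm on 39 and 2; the successive quotients are the partial quotients a_0, a_1, ... (each step inverts the fractional part left over by the previous one):
  39 = 19*2 + 1, so a_0 = 19.
  2 = 2*1 + 0, so a_1 = 2.
The remainder reaches 0 after 2 divisions, so the expansion has 2 partial quotients, read off in order.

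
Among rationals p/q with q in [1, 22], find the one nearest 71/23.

37/12

Expand x = 71/23 as a continued fraction with the Euclidean algorithm:
  71 = 3*23 + 2, so a_0 = 3.
  23 = 11*2 + 1, so a_1 = 11.
  2 = 2*1 + 0, so a_2 = 2.
so x = [3; 11, 2].
Convergents (p_i = a_i*p_{i-1} + p_{i-2}, q_i = a_i*q_{i-1} + q_{i-2} with p_{-2}=0, p_{-1}=1, q_{-2}=1, q_{-1}=0), until the denominator exceeds 22:
  i=0: a_0=3, p_0 = 3*1 + 0 = 3, q_0 = 3*0 + 1 = 1.
  i=1: a_1=11, p_1 = 11*3 + 1 = 34, q_1 = 11*1 + 0 = 11.
  i=2: a_2=2, p_2 = 2*34 + 3 = 71, q_2 = 2*11 + 1 = 23.
q_2 = 23 > 22, so the last convergent with denominator <= 22 is p_1/q_1 = 34/11.
The closest fraction with denominator <= 22 is either p_1/q_1 or the intermediate fraction (k*p_1 + p_0)/(k*q_1 + q_0) with the largest k >= 1 whose denominator stays <= 22; these approach x as k grows, and every other convergent or intermediate fraction in range is farther away.
Largest k: floor((22 - q_0)/q_1) = floor((22 - 1)/11) = 1.
That gives (1*34 + 3)/(1*11 + 1) = 37/12.
Compare the errors: |x - 34/11| = |71*11 - 34*23|/(23*11) = 1/253, and |x - 37/12| = |71*12 - 37*23|/(23*12) = 1/276.
Cross-multiplying, 1*253 = 253 < 276 = 1*276, so 1/276 is smaller: the intermediate fraction 37/12 is closer to x than 34/11.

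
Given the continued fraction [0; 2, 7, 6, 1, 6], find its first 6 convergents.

0/1, 1/2, 7/15, 43/92, 50/107, 343/734

Using the convergent recurrence p_i = a_i*p_{i-1} + p_{i-2}, q_i = a_i*q_{i-1} + q_{i-2} with p_{-2}=0, p_{-1}=1, q_{-2}=1, q_{-1}=0:
  i=0: a_0=0, p_0 = 0*1 + 0 = 0, q_0 = 0*0 + 1 = 1.
  i=1: a_1=2, p_1 = 2*0 + 1 = 1, q_1 = 2*1 + 0 = 2.
  i=2: a_2=7, p_2 = 7*1 + 0 = 7, q_2 = 7*2 + 1 = 15.
  i=3: a_3=6, p_3 = 6*7 + 1 = 43, q_3 = 6*15 + 2 = 92.
  i=4: a_4=1, p_4 = 1*43 + 7 = 50, q_4 = 1*92 + 15 = 107.
  i=5: a_5=6, p_5 = 6*50 + 43 = 343, q_5 = 6*107 + 92 = 734.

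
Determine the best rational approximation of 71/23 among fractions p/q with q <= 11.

Expand x = 71/23 as a continued fraction with the Euclidean algorithm:
  71 = 3*23 + 2, so a_0 = 3.
  23 = 11*2 + 1, so a_1 = 11.
  2 = 2*1 + 0, so a_2 = 2.
so x = [3; 11, 2].
Convergents (p_i = a_i*p_{i-1} + p_{i-2}, q_i = a_i*q_{i-1} + q_{i-2} with p_{-2}=0, p_{-1}=1, q_{-2}=1, q_{-1}=0), until the denominator exceeds 11:
  i=0: a_0=3, p_0 = 3*1 + 0 = 3, q_0 = 3*0 + 1 = 1.
  i=1: a_1=11, p_1 = 11*3 + 1 = 34, q_1 = 11*1 + 0 = 11.
  i=2: a_2=2, p_2 = 2*34 + 3 = 71, q_2 = 2*11 + 1 = 23.
q_2 = 23 > 11, so the last convergent with denominator <= 11 is p_1/q_1 = 34/11.
The closest fraction with denominator <= 11 is either p_1/q_1 or the intermediate fraction (k*p_1 + p_0)/(k*q_1 + q_0) with the largest k >= 1 whose denominator stays <= 11; these approach x as k grows, and every other convergent or intermediate fraction in range is farther away.
Largest k: floor((11 - q_0)/q_1) = floor((11 - 1)/11) = 0.
Since k = 0, no intermediate fraction beyond p_1/q_1 has denominator <= 11, so the convergent 34/11 is the closest (its error is |71*11 - 34*23|/(23*11) = 1/253).

34/11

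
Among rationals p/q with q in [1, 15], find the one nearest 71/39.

20/11

Expand x = 71/39 as a continued fraction with the Euclidean algorithm:
  71 = 1*39 + 32, so a_0 = 1.
  39 = 1*32 + 7, so a_1 = 1.
  32 = 4*7 + 4, so a_2 = 4.
  7 = 1*4 + 3, so a_3 = 1.
  4 = 1*3 + 1, so a_4 = 1.
  3 = 3*1 + 0, so a_5 = 3.
so x = [1; 1, 4, 1, 1, 3].
Convergents (p_i = a_i*p_{i-1} + p_{i-2}, q_i = a_i*q_{i-1} + q_{i-2} with p_{-2}=0, p_{-1}=1, q_{-2}=1, q_{-1}=0), until the denominator exceeds 15:
  i=0: a_0=1, p_0 = 1*1 + 0 = 1, q_0 = 1*0 + 1 = 1.
  i=1: a_1=1, p_1 = 1*1 + 1 = 2, q_1 = 1*1 + 0 = 1.
  i=2: a_2=4, p_2 = 4*2 + 1 = 9, q_2 = 4*1 + 1 = 5.
  i=3: a_3=1, p_3 = 1*9 + 2 = 11, q_3 = 1*5 + 1 = 6.
  i=4: a_4=1, p_4 = 1*11 + 9 = 20, q_4 = 1*6 + 5 = 11.
  i=5: a_5=3, p_5 = 3*20 + 11 = 71, q_5 = 3*11 + 6 = 39.
q_5 = 39 > 15, so the last convergent with denominator <= 15 is p_4/q_4 = 20/11.
The closest fraction with denominator <= 15 is either p_4/q_4 or the intermediate fraction (k*p_4 + p_3)/(k*q_4 + q_3) with the largest k >= 1 whose denominator stays <= 15; these approach x as k grows, and every other convergent or intermediate fraction in range is farther away.
Largest k: floor((15 - q_3)/q_4) = floor((15 - 6)/11) = 0.
Since k = 0, no intermediate fraction beyond p_4/q_4 has denominator <= 15, so the convergent 20/11 is the closest (its error is |71*11 - 20*39|/(39*11) = 1/429).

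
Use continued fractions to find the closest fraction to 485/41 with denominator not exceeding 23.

Expand x = 485/41 as a continued fraction with the Euclidean algorithm:
  485 = 11*41 + 34, so a_0 = 11.
  41 = 1*34 + 7, so a_1 = 1.
  34 = 4*7 + 6, so a_2 = 4.
  7 = 1*6 + 1, so a_3 = 1.
  6 = 6*1 + 0, so a_4 = 6.
so x = [11; 1, 4, 1, 6].
Convergents (p_i = a_i*p_{i-1} + p_{i-2}, q_i = a_i*q_{i-1} + q_{i-2} with p_{-2}=0, p_{-1}=1, q_{-2}=1, q_{-1}=0), until the denominator exceeds 23:
  i=0: a_0=11, p_0 = 11*1 + 0 = 11, q_0 = 11*0 + 1 = 1.
  i=1: a_1=1, p_1 = 1*11 + 1 = 12, q_1 = 1*1 + 0 = 1.
  i=2: a_2=4, p_2 = 4*12 + 11 = 59, q_2 = 4*1 + 1 = 5.
  i=3: a_3=1, p_3 = 1*59 + 12 = 71, q_3 = 1*5 + 1 = 6.
  i=4: a_4=6, p_4 = 6*71 + 59 = 485, q_4 = 6*6 + 5 = 41.
q_4 = 41 > 23, so the last convergent with denominator <= 23 is p_3/q_3 = 71/6.
The closest fraction with denominator <= 23 is either p_3/q_3 or the intermediate fraction (k*p_3 + p_2)/(k*q_3 + q_2) with the largest k >= 1 whose denominator stays <= 23; these approach x as k grows, and every other convergent or intermediate fraction in range is farther away.
Largest k: floor((23 - q_2)/q_3) = floor((23 - 5)/6) = 3.
That gives (3*71 + 59)/(3*6 + 5) = 272/23.
Compare the errors: |x - 71/6| = |485*6 - 71*41|/(41*6) = 1/246, and |x - 272/23| = |485*23 - 272*41|/(41*23) = 3/943.
Cross-multiplying, 3*246 = 738 < 943 = 1*943, so 3/943 is smaller: the intermediate fraction 272/23 is closer to x than 71/6.

272/23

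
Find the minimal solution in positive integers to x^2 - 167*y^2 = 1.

First expand sqrt(167) as a continued fraction. With x_i = (sqrt(167) + m_i)/d_i and (m_0, d_0) = (0, 1): a_0 = floor(sqrt(167)) = 12, since 12^2 = 144 <= 167 < 169 = 13^2.
Iterate m_{i+1} = d_i*a_i - m_i, d_{i+1} = (167 - m_{i+1}^2)/d_i, a_{i+1} = floor((a_0 + m_{i+1})/d_{i+1}):
  m_1 = 1*12 - 0 = 12, d_1 = (167 - 12^2)/1 = 23/1 = 23, a_1 = floor((12 + 12)/23) = 1.
  m_2 = 23*1 - 12 = 11, d_2 = (167 - 11^2)/23 = 46/23 = 2, a_2 = floor((12 + 11)/2) = 11.
  m_3 = 2*11 - 11 = 11, d_3 = (167 - 11^2)/2 = 46/2 = 23, a_3 = floor((12 + 11)/23) = 1.
  m_4 = 23*1 - 11 = 12, d_4 = (167 - 12^2)/23 = 23/23 = 1, a_4 = floor((12 + 12)/1) = 24.
  m_5 = 1*24 - 12 = 12, d_5 = (167 - 12^2)/1 = 23/1 = 23: (m_5, d_5) = (m_1, d_1) = (12, 23), so from here the quotients repeat a_1, ..., a_4; the period length is 4.
So sqrt(167) = [12; (1, 11, 1, 24)] with period length k = 4.
k is even, so the fundamental solution of x^2 - 167y^2 = 1 is (p_{k-1}, q_{k-1}) = (p_3, q_3); compute convergents through index 3.
Convergents (p_i = a_i*p_{i-1} + p_{i-2}, q_i = a_i*q_{i-1} + q_{i-2} with p_{-2}=0, p_{-1}=1, q_{-2}=1, q_{-1}=0):
  i=0: a_0=12, p_0 = 12*1 + 0 = 12, q_0 = 12*0 + 1 = 1.
  i=1: a_1=1, p_1 = 1*12 + 1 = 13, q_1 = 1*1 + 0 = 1.
  i=2: a_2=11, p_2 = 11*13 + 12 = 155, q_2 = 11*1 + 1 = 12.
  i=3: a_3=1, p_3 = 1*155 + 13 = 168, q_3 = 1*12 + 1 = 13.
Check: 168^2 - 167*13^2 = 28224 - 28223 = 1, so (x, y) = (168, 13) solves the equation, and by the theorem it is the least positive solution.

(x, y) = (168, 13)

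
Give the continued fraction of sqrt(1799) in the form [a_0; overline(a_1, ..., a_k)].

[42; overline(2, 2, 2, 2, 1, 41, 1, 2, 2, 2, 2, 84)]

Write x_i = (sqrt(1799) + m_i)/d_i with (m_0, d_0) = (0, 1). a_0 = floor(sqrt(1799)) = 42, since 42^2 = 1764 <= 1799 < 1849 = 43^2.
Iterate m_{i+1} = d_i*a_i - m_i, d_{i+1} = (1799 - m_{i+1}^2)/d_i, a_{i+1} = floor((a_0 + m_{i+1})/d_{i+1}):
  m_1 = 1*42 - 0 = 42, d_1 = (1799 - 42^2)/1 = 35/1 = 35, a_1 = floor((42 + 42)/35) = 2.
  m_2 = 35*2 - 42 = 28, d_2 = (1799 - 28^2)/35 = 1015/35 = 29, a_2 = floor((42 + 28)/29) = 2.
  m_3 = 29*2 - 28 = 30, d_3 = (1799 - 30^2)/29 = 899/29 = 31, a_3 = floor((42 + 30)/31) = 2.
  m_4 = 31*2 - 30 = 32, d_4 = (1799 - 32^2)/31 = 775/31 = 25, a_4 = floor((42 + 32)/25) = 2.
  m_5 = 25*2 - 32 = 18, d_5 = (1799 - 18^2)/25 = 1475/25 = 59, a_5 = floor((42 + 18)/59) = 1.
  m_6 = 59*1 - 18 = 41, d_6 = (1799 - 41^2)/59 = 118/59 = 2, a_6 = floor((42 + 41)/2) = 41.
  m_7 = 2*41 - 41 = 41, d_7 = (1799 - 41^2)/2 = 118/2 = 59, a_7 = floor((42 + 41)/59) = 1.
  m_8 = 59*1 - 41 = 18, d_8 = (1799 - 18^2)/59 = 1475/59 = 25, a_8 = floor((42 + 18)/25) = 2.
  m_9 = 25*2 - 18 = 32, d_9 = (1799 - 32^2)/25 = 775/25 = 31, a_9 = floor((42 + 32)/31) = 2.
  m_10 = 31*2 - 32 = 30, d_10 = (1799 - 30^2)/31 = 899/31 = 29, a_10 = floor((42 + 30)/29) = 2.
  m_11 = 29*2 - 30 = 28, d_11 = (1799 - 28^2)/29 = 1015/29 = 35, a_11 = floor((42 + 28)/35) = 2.
  m_12 = 35*2 - 28 = 42, d_12 = (1799 - 42^2)/35 = 35/35 = 1, a_12 = floor((42 + 42)/1) = 84.
  m_13 = 1*84 - 42 = 42, d_13 = (1799 - 42^2)/1 = 35/1 = 35: (m_13, d_13) = (m_1, d_1) = (42, 35), so from here the quotients repeat a_1, ..., a_12; the period length is 12.
Hence the expansion of sqrt(1799) is a_0 = 42 followed by the repeating block 2, 2, 2, 2, 1, 41, 1, 2, 2, 2, 2, 84 (period 12).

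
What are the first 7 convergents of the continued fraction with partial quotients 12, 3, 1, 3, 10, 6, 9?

Using the convergent recurrence p_i = a_i*p_{i-1} + p_{i-2}, q_i = a_i*q_{i-1} + q_{i-2} with p_{-2}=0, p_{-1}=1, q_{-2}=1, q_{-1}=0:
  i=0: a_0=12, p_0 = 12*1 + 0 = 12, q_0 = 12*0 + 1 = 1.
  i=1: a_1=3, p_1 = 3*12 + 1 = 37, q_1 = 3*1 + 0 = 3.
  i=2: a_2=1, p_2 = 1*37 + 12 = 49, q_2 = 1*3 + 1 = 4.
  i=3: a_3=3, p_3 = 3*49 + 37 = 184, q_3 = 3*4 + 3 = 15.
  i=4: a_4=10, p_4 = 10*184 + 49 = 1889, q_4 = 10*15 + 4 = 154.
  i=5: a_5=6, p_5 = 6*1889 + 184 = 11518, q_5 = 6*154 + 15 = 939.
  i=6: a_6=9, p_6 = 9*11518 + 1889 = 105551, q_6 = 9*939 + 154 = 8605.

12/1, 37/3, 49/4, 184/15, 1889/154, 11518/939, 105551/8605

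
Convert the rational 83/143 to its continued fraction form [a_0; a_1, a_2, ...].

[0; 1, 1, 2, 1, 1, 1, 1, 4]

Run the Euclidean algorithm on 83 and 143; the successive quotients are the partial quotients a_0, a_1, ... (each step inverts the fractional part left over by the previous one):
  83 = 0*143 + 83, so a_0 = 0.
  143 = 1*83 + 60, so a_1 = 1.
  83 = 1*60 + 23, so a_2 = 1.
  60 = 2*23 + 14, so a_3 = 2.
  23 = 1*14 + 9, so a_4 = 1.
  14 = 1*9 + 5, so a_5 = 1.
  9 = 1*5 + 4, so a_6 = 1.
  5 = 1*4 + 1, so a_7 = 1.
  4 = 4*1 + 0, so a_8 = 4.
The remainder reaches 0 after 9 divisions, so the expansion has 9 partial quotients, read off in order.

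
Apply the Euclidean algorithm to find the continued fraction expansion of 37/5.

Run the Euclidean algorithm on 37 and 5; the successive quotients are the partial quotients a_0, a_1, ... (each step inverts the fractional part left over by the previous one):
  37 = 7*5 + 2, so a_0 = 7.
  5 = 2*2 + 1, so a_1 = 2.
  2 = 2*1 + 0, so a_2 = 2.
The remainder reaches 0 after 3 divisions, so the expansion has 3 partial quotients, read off in order.

[7; 2, 2]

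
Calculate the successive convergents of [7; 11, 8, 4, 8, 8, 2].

7/1, 78/11, 631/89, 2602/367, 21447/3025, 174178/24567, 369803/52159

Using the convergent recurrence p_i = a_i*p_{i-1} + p_{i-2}, q_i = a_i*q_{i-1} + q_{i-2} with p_{-2}=0, p_{-1}=1, q_{-2}=1, q_{-1}=0:
  i=0: a_0=7, p_0 = 7*1 + 0 = 7, q_0 = 7*0 + 1 = 1.
  i=1: a_1=11, p_1 = 11*7 + 1 = 78, q_1 = 11*1 + 0 = 11.
  i=2: a_2=8, p_2 = 8*78 + 7 = 631, q_2 = 8*11 + 1 = 89.
  i=3: a_3=4, p_3 = 4*631 + 78 = 2602, q_3 = 4*89 + 11 = 367.
  i=4: a_4=8, p_4 = 8*2602 + 631 = 21447, q_4 = 8*367 + 89 = 3025.
  i=5: a_5=8, p_5 = 8*21447 + 2602 = 174178, q_5 = 8*3025 + 367 = 24567.
  i=6: a_6=2, p_6 = 2*174178 + 21447 = 369803, q_6 = 2*24567 + 3025 = 52159.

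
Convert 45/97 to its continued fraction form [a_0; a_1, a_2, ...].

Run the Euclidean algorithm on 45 and 97; the successive quotients are the partial quotients a_0, a_1, ... (each step inverts the fractional part left over by the previous one):
  45 = 0*97 + 45, so a_0 = 0.
  97 = 2*45 + 7, so a_1 = 2.
  45 = 6*7 + 3, so a_2 = 6.
  7 = 2*3 + 1, so a_3 = 2.
  3 = 3*1 + 0, so a_4 = 3.
The remainder reaches 0 after 5 divisions, so the expansion has 5 partial quotients, read off in order.

[0; 2, 6, 2, 3]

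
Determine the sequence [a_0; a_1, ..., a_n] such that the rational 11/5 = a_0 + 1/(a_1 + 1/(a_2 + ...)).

Run the Euclidean algorithm on 11 and 5; the successive quotients are the partial quotients a_0, a_1, ... (each step inverts the fractional part left over by the previous one):
  11 = 2*5 + 1, so a_0 = 2.
  5 = 5*1 + 0, so a_1 = 5.
The remainder reaches 0 after 2 divisions, so the expansion has 2 partial quotients, read off in order.

[2; 5]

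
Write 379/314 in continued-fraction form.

Run the Euclidean algorithm on 379 and 314; the successive quotients are the partial quotients a_0, a_1, ... (each step inverts the fractional part left over by the previous one):
  379 = 1*314 + 65, so a_0 = 1.
  314 = 4*65 + 54, so a_1 = 4.
  65 = 1*54 + 11, so a_2 = 1.
  54 = 4*11 + 10, so a_3 = 4.
  11 = 1*10 + 1, so a_4 = 1.
  10 = 10*1 + 0, so a_5 = 10.
The remainder reaches 0 after 6 divisions, so the expansion has 6 partial quotients, read off in order.

[1; 4, 1, 4, 1, 10]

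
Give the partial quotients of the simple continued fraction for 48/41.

Run the Euclidean algorithm on 48 and 41; the successive quotients are the partial quotients a_0, a_1, ... (each step inverts the fractional part left over by the previous one):
  48 = 1*41 + 7, so a_0 = 1.
  41 = 5*7 + 6, so a_1 = 5.
  7 = 1*6 + 1, so a_2 = 1.
  6 = 6*1 + 0, so a_3 = 6.
The remainder reaches 0 after 4 divisions, so the expansion has 4 partial quotients, read off in order.

[1; 5, 1, 6]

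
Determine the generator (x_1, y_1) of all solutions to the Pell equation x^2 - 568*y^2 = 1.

(x, y) = (143, 6)

First expand sqrt(568) as a continued fraction. With x_i = (sqrt(568) + m_i)/d_i and (m_0, d_0) = (0, 1): a_0 = floor(sqrt(568)) = 23, since 23^2 = 529 <= 568 < 576 = 24^2.
Iterate m_{i+1} = d_i*a_i - m_i, d_{i+1} = (568 - m_{i+1}^2)/d_i, a_{i+1} = floor((a_0 + m_{i+1})/d_{i+1}):
  m_1 = 1*23 - 0 = 23, d_1 = (568 - 23^2)/1 = 39/1 = 39, a_1 = floor((23 + 23)/39) = 1.
  m_2 = 39*1 - 23 = 16, d_2 = (568 - 16^2)/39 = 312/39 = 8, a_2 = floor((23 + 16)/8) = 4.
  m_3 = 8*4 - 16 = 16, d_3 = (568 - 16^2)/8 = 312/8 = 39, a_3 = floor((23 + 16)/39) = 1.
  m_4 = 39*1 - 16 = 23, d_4 = (568 - 23^2)/39 = 39/39 = 1, a_4 = floor((23 + 23)/1) = 46.
  m_5 = 1*46 - 23 = 23, d_5 = (568 - 23^2)/1 = 39/1 = 39: (m_5, d_5) = (m_1, d_1) = (23, 39), so from here the quotients repeat a_1, ..., a_4; the period length is 4.
So sqrt(568) = [23; (1, 4, 1, 46)] with period length k = 4.
k is even, so the fundamental solution of x^2 - 568y^2 = 1 is (p_{k-1}, q_{k-1}) = (p_3, q_3); compute convergents through index 3.
Convergents (p_i = a_i*p_{i-1} + p_{i-2}, q_i = a_i*q_{i-1} + q_{i-2} with p_{-2}=0, p_{-1}=1, q_{-2}=1, q_{-1}=0):
  i=0: a_0=23, p_0 = 23*1 + 0 = 23, q_0 = 23*0 + 1 = 1.
  i=1: a_1=1, p_1 = 1*23 + 1 = 24, q_1 = 1*1 + 0 = 1.
  i=2: a_2=4, p_2 = 4*24 + 23 = 119, q_2 = 4*1 + 1 = 5.
  i=3: a_3=1, p_3 = 1*119 + 24 = 143, q_3 = 1*5 + 1 = 6.
Check: 143^2 - 568*6^2 = 20449 - 20448 = 1, so (x, y) = (143, 6) solves the equation, and by the theorem it is the least positive solution.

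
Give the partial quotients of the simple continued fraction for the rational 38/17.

Run the Euclidean algorithm on 38 and 17; the successive quotients are the partial quotients a_0, a_1, ... (each step inverts the fractional part left over by the previous one):
  38 = 2*17 + 4, so a_0 = 2.
  17 = 4*4 + 1, so a_1 = 4.
  4 = 4*1 + 0, so a_2 = 4.
The remainder reaches 0 after 3 divisions, so the expansion has 3 partial quotients, read off in order.

[2; 4, 4]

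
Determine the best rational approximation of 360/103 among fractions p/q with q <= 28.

7/2

Expand x = 360/103 as a continued fraction with the Euclidean algorithm:
  360 = 3*103 + 51, so a_0 = 3.
  103 = 2*51 + 1, so a_1 = 2.
  51 = 51*1 + 0, so a_2 = 51.
so x = [3; 2, 51].
Convergents (p_i = a_i*p_{i-1} + p_{i-2}, q_i = a_i*q_{i-1} + q_{i-2} with p_{-2}=0, p_{-1}=1, q_{-2}=1, q_{-1}=0), until the denominator exceeds 28:
  i=0: a_0=3, p_0 = 3*1 + 0 = 3, q_0 = 3*0 + 1 = 1.
  i=1: a_1=2, p_1 = 2*3 + 1 = 7, q_1 = 2*1 + 0 = 2.
  i=2: a_2=51, p_2 = 51*7 + 3 = 360, q_2 = 51*2 + 1 = 103.
q_2 = 103 > 28, so the last convergent with denominator <= 28 is p_1/q_1 = 7/2.
The closest fraction with denominator <= 28 is either p_1/q_1 or the intermediate fraction (k*p_1 + p_0)/(k*q_1 + q_0) with the largest k >= 1 whose denominator stays <= 28; these approach x as k grows, and every other convergent or intermediate fraction in range is farther away.
Largest k: floor((28 - q_0)/q_1) = floor((28 - 1)/2) = 13.
That gives (13*7 + 3)/(13*2 + 1) = 94/27.
Compare the errors: |x - 7/2| = |360*2 - 7*103|/(103*2) = 1/206, and |x - 94/27| = |360*27 - 94*103|/(103*27) = 38/2781.
Cross-multiplying, 1*2781 = 2781 < 7828 = 38*206, so 1/206 is smaller: the convergent 7/2 is closer to x than 94/27.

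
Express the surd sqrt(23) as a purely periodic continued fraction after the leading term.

[4; (1, 3, 1, 8)]

Write x_i = (sqrt(23) + m_i)/d_i with (m_0, d_0) = (0, 1). a_0 = floor(sqrt(23)) = 4, since 4^2 = 16 <= 23 < 25 = 5^2.
Iterate m_{i+1} = d_i*a_i - m_i, d_{i+1} = (23 - m_{i+1}^2)/d_i, a_{i+1} = floor((a_0 + m_{i+1})/d_{i+1}):
  m_1 = 1*4 - 0 = 4, d_1 = (23 - 4^2)/1 = 7/1 = 7, a_1 = floor((4 + 4)/7) = 1.
  m_2 = 7*1 - 4 = 3, d_2 = (23 - 3^2)/7 = 14/7 = 2, a_2 = floor((4 + 3)/2) = 3.
  m_3 = 2*3 - 3 = 3, d_3 = (23 - 3^2)/2 = 14/2 = 7, a_3 = floor((4 + 3)/7) = 1.
  m_4 = 7*1 - 3 = 4, d_4 = (23 - 4^2)/7 = 7/7 = 1, a_4 = floor((4 + 4)/1) = 8.
  m_5 = 1*8 - 4 = 4, d_5 = (23 - 4^2)/1 = 7/1 = 7: (m_5, d_5) = (m_1, d_1) = (4, 7), so from here the quotients repeat a_1, ..., a_4; the period length is 4.
Hence the expansion of sqrt(23) is a_0 = 4 followed by the repeating block 1, 3, 1, 8 (period 4).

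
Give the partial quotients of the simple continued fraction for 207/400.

[0; 1, 1, 13, 1, 3, 1, 2]

Run the Euclidean algorithm on 207 and 400; the successive quotients are the partial quotients a_0, a_1, ... (each step inverts the fractional part left over by the previous one):
  207 = 0*400 + 207, so a_0 = 0.
  400 = 1*207 + 193, so a_1 = 1.
  207 = 1*193 + 14, so a_2 = 1.
  193 = 13*14 + 11, so a_3 = 13.
  14 = 1*11 + 3, so a_4 = 1.
  11 = 3*3 + 2, so a_5 = 3.
  3 = 1*2 + 1, so a_6 = 1.
  2 = 2*1 + 0, so a_7 = 2.
The remainder reaches 0 after 8 divisions, so the expansion has 8 partial quotients, read off in order.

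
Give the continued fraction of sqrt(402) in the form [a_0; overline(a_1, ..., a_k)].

[20; overline(20, 40)]

Write x_i = (sqrt(402) + m_i)/d_i with (m_0, d_0) = (0, 1). a_0 = floor(sqrt(402)) = 20, since 20^2 = 400 <= 402 < 441 = 21^2.
Iterate m_{i+1} = d_i*a_i - m_i, d_{i+1} = (402 - m_{i+1}^2)/d_i, a_{i+1} = floor((a_0 + m_{i+1})/d_{i+1}):
  m_1 = 1*20 - 0 = 20, d_1 = (402 - 20^2)/1 = 2/1 = 2, a_1 = floor((20 + 20)/2) = 20.
  m_2 = 2*20 - 20 = 20, d_2 = (402 - 20^2)/2 = 2/2 = 1, a_2 = floor((20 + 20)/1) = 40.
  m_3 = 1*40 - 20 = 20, d_3 = (402 - 20^2)/1 = 2/1 = 2: (m_3, d_3) = (m_1, d_1) = (20, 2), so from here the quotients repeat a_1, a_2; the period length is 2.
Hence the expansion of sqrt(402) is a_0 = 20 followed by the repeating block 20, 40 (period 2).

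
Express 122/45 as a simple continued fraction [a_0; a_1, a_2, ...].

Run the Euclidean algorithm on 122 and 45; the successive quotients are the partial quotients a_0, a_1, ... (each step inverts the fractional part left over by the previous one):
  122 = 2*45 + 32, so a_0 = 2.
  45 = 1*32 + 13, so a_1 = 1.
  32 = 2*13 + 6, so a_2 = 2.
  13 = 2*6 + 1, so a_3 = 2.
  6 = 6*1 + 0, so a_4 = 6.
The remainder reaches 0 after 5 divisions, so the expansion has 5 partial quotients, read off in order.

[2; 1, 2, 2, 6]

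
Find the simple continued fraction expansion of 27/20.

Run the Euclidean algorithm on 27 and 20; the successive quotients are the partial quotients a_0, a_1, ... (each step inverts the fractional part left over by the previous one):
  27 = 1*20 + 7, so a_0 = 1.
  20 = 2*7 + 6, so a_1 = 2.
  7 = 1*6 + 1, so a_2 = 1.
  6 = 6*1 + 0, so a_3 = 6.
The remainder reaches 0 after 4 divisions, so the expansion has 4 partial quotients, read off in order.

[1; 2, 1, 6]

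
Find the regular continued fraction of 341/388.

Run the Euclidean algorithm on 341 and 388; the successive quotients are the partial quotients a_0, a_1, ... (each step inverts the fractional part left over by the previous one):
  341 = 0*388 + 341, so a_0 = 0.
  388 = 1*341 + 47, so a_1 = 1.
  341 = 7*47 + 12, so a_2 = 7.
  47 = 3*12 + 11, so a_3 = 3.
  12 = 1*11 + 1, so a_4 = 1.
  11 = 11*1 + 0, so a_5 = 11.
The remainder reaches 0 after 6 divisions, so the expansion has 6 partial quotients, read off in order.

[0; 1, 7, 3, 1, 11]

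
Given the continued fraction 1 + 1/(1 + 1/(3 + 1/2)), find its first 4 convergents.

Using the convergent recurrence p_i = a_i*p_{i-1} + p_{i-2}, q_i = a_i*q_{i-1} + q_{i-2} with p_{-2}=0, p_{-1}=1, q_{-2}=1, q_{-1}=0:
  i=0: a_0=1, p_0 = 1*1 + 0 = 1, q_0 = 1*0 + 1 = 1.
  i=1: a_1=1, p_1 = 1*1 + 1 = 2, q_1 = 1*1 + 0 = 1.
  i=2: a_2=3, p_2 = 3*2 + 1 = 7, q_2 = 3*1 + 1 = 4.
  i=3: a_3=2, p_3 = 2*7 + 2 = 16, q_3 = 2*4 + 1 = 9.

1/1, 2/1, 7/4, 16/9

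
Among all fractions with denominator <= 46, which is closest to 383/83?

203/44

Expand x = 383/83 as a continued fraction with the Euclidean algorithm:
  383 = 4*83 + 51, so a_0 = 4.
  83 = 1*51 + 32, so a_1 = 1.
  51 = 1*32 + 19, so a_2 = 1.
  32 = 1*19 + 13, so a_3 = 1.
  19 = 1*13 + 6, so a_4 = 1.
  13 = 2*6 + 1, so a_5 = 2.
  6 = 6*1 + 0, so a_6 = 6.
so x = [4; 1, 1, 1, 1, 2, 6].
Convergents (p_i = a_i*p_{i-1} + p_{i-2}, q_i = a_i*q_{i-1} + q_{i-2} with p_{-2}=0, p_{-1}=1, q_{-2}=1, q_{-1}=0), until the denominator exceeds 46:
  i=0: a_0=4, p_0 = 4*1 + 0 = 4, q_0 = 4*0 + 1 = 1.
  i=1: a_1=1, p_1 = 1*4 + 1 = 5, q_1 = 1*1 + 0 = 1.
  i=2: a_2=1, p_2 = 1*5 + 4 = 9, q_2 = 1*1 + 1 = 2.
  i=3: a_3=1, p_3 = 1*9 + 5 = 14, q_3 = 1*2 + 1 = 3.
  i=4: a_4=1, p_4 = 1*14 + 9 = 23, q_4 = 1*3 + 2 = 5.
  i=5: a_5=2, p_5 = 2*23 + 14 = 60, q_5 = 2*5 + 3 = 13.
  i=6: a_6=6, p_6 = 6*60 + 23 = 383, q_6 = 6*13 + 5 = 83.
q_6 = 83 > 46, so the last convergent with denominator <= 46 is p_5/q_5 = 60/13.
The closest fraction with denominator <= 46 is either p_5/q_5 or the intermediate fraction (k*p_5 + p_4)/(k*q_5 + q_4) with the largest k >= 1 whose denominator stays <= 46; these approach x as k grows, and every other convergent or intermediate fraction in range is farther away.
Largest k: floor((46 - q_4)/q_5) = floor((46 - 5)/13) = 3.
That gives (3*60 + 23)/(3*13 + 5) = 203/44.
Compare the errors: |x - 60/13| = |383*13 - 60*83|/(83*13) = 1/1079, and |x - 203/44| = |383*44 - 203*83|/(83*44) = 3/3652.
Cross-multiplying, 3*1079 = 3237 < 3652 = 1*3652, so 3/3652 is smaller: the intermediate fraction 203/44 is closer to x than 60/13.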